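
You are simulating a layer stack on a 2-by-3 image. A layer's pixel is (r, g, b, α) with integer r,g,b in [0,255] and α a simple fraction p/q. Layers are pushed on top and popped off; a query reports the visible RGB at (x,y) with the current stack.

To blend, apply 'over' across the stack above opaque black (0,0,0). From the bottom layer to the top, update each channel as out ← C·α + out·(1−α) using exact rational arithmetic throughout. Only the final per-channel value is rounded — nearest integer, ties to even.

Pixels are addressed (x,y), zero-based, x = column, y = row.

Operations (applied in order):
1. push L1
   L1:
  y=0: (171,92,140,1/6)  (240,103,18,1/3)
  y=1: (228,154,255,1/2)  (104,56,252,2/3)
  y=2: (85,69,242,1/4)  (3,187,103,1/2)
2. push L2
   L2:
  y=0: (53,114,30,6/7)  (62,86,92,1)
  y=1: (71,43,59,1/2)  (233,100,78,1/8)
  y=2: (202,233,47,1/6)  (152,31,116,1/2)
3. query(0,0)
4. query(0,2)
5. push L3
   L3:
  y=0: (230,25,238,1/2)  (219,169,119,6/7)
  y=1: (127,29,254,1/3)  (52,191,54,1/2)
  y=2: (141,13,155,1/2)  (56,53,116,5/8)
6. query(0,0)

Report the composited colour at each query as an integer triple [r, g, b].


query (0,0) [L1,L2] — begin 0,0,0
after L1 α=1/6: [57/2, 46/3, 70/3]
after L2 α=6/7: [99/2, 2098/21, 610/21]
rounded: [50, 100, 29]

at x=0,y=2 over L1,L2:
L1 α=1/4: [85/4, 69/4, 121/2]
L2 α=1/6: [411/8, 1277/24, 233/4]
→ [51, 53, 58]

query (0,0) [L1,L2,L3] — begin 0,0,0
L1 α=1/6: [57/2, 46/3, 70/3]
L2 α=6/7: [99/2, 2098/21, 610/21]
L3 α=1/2: [559/4, 2623/42, 2804/21]
→ [140, 62, 134]


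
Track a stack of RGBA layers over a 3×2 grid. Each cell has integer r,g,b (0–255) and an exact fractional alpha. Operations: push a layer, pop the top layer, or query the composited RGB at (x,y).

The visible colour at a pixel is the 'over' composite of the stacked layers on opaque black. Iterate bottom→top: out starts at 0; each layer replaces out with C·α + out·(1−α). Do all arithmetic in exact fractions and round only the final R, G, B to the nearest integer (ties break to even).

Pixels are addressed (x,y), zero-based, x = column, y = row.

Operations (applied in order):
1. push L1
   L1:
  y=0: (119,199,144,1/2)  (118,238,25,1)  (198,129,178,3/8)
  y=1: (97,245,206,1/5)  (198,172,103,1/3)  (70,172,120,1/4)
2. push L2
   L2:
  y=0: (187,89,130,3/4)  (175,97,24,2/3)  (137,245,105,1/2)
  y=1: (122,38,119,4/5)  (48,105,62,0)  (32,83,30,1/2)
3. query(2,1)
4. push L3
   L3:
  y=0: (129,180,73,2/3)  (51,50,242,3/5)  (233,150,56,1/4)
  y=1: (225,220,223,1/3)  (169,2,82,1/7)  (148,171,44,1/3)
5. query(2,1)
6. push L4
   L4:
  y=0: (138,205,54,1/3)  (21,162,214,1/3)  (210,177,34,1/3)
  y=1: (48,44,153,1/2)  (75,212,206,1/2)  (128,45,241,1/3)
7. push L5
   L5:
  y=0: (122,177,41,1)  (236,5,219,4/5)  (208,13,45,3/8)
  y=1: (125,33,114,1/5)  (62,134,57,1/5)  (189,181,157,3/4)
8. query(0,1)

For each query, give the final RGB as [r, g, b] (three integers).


query (2,1) [L1,L2] — begin 0,0,0
after L1 α=1/4: [35/2, 43, 30]
after L2 α=1/2: [99/4, 63, 30]
rounded: [25, 63, 30]

(2,1) stack=L1,L2,L3; from [0,0,0]:
+L1 (α=1/4) → [35/2, 43, 30]
+L2 (α=1/2) → [99/4, 63, 30]
+L3 (α=1/3) → [395/6, 99, 104/3]
rounded: [66, 99, 35]

query (0,1) [L1,L2,L3,L4,L5] — begin 0,0,0
+L1 (α=1/5) → [97/5, 49, 206/5]
+L2 (α=4/5) → [2537/25, 201/5, 2586/25]
+L3 (α=1/3) → [10699/75, 1502/15, 10747/75]
+L4 (α=1/2) → [14299/150, 1081/15, 11111/75]
+L5 (α=1/5) → [37973/375, 4819/75, 52994/375]
→ [101, 64, 141]


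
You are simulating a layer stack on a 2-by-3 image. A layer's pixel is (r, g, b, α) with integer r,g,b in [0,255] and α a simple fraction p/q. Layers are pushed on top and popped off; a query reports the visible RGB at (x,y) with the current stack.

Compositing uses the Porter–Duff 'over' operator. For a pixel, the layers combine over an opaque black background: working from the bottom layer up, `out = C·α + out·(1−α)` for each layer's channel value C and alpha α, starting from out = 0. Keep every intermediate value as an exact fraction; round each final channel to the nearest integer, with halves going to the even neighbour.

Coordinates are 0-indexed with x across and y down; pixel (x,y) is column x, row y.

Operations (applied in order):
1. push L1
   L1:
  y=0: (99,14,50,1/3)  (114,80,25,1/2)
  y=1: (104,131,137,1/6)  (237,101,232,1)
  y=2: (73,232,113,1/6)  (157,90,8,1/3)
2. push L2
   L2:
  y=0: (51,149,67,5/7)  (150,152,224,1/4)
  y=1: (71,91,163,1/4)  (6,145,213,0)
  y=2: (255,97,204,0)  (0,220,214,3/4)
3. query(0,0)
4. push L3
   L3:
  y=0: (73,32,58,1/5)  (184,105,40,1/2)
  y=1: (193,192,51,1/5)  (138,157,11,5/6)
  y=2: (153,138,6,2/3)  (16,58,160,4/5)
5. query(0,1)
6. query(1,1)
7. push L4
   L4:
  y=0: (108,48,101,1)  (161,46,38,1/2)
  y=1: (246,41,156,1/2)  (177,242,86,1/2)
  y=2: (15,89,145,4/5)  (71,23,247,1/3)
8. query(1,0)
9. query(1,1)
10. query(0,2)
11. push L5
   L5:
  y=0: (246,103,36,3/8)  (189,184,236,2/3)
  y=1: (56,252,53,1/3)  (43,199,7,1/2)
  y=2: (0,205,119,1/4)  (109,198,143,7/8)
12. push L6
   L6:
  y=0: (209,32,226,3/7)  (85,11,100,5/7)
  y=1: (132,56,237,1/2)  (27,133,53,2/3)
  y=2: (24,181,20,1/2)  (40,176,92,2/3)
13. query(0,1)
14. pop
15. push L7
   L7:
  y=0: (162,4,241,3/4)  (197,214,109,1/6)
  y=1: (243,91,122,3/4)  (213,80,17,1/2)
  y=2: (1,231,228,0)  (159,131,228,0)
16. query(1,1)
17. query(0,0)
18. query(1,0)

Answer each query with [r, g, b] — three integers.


(0,0) stack=L1,L2; from [0,0,0]:
L1 α=1/3: [33, 14/3, 50/3]
L2 α=5/7: [321/7, 2263/21, 1105/21]
→ [46, 108, 53]

query (0,1) [L1,L2,L3] — begin 0,0,0
after L1 α=1/6: [52/3, 131/6, 137/6]
after L2 α=1/4: [123/4, 313/8, 463/8]
after L3 α=1/5: [316/5, 697/10, 113/2]
→ [63, 70, 56]

query (1,1) [L1,L2,L3] — begin 0,0,0
+L1 (α=1) → [237, 101, 232]
+L2 (α=0) → [237, 101, 232]
+L3 (α=5/6) → [309/2, 443/3, 287/6]
= [154, 148, 48]

at x=1,y=0 over L1,L2,L3,L4:
after L1 α=1/2: [57, 40, 25/2]
after L2 α=1/4: [321/4, 68, 523/8]
after L3 α=1/2: [1057/8, 173/2, 843/16]
after L4 α=1/2: [2345/16, 265/4, 1451/32]
rounded: [147, 66, 45]

query (1,1) [L1,L2,L3,L4] — begin 0,0,0
L1 α=1: [237, 101, 232]
L2 α=0: [237, 101, 232]
L3 α=5/6: [309/2, 443/3, 287/6]
L4 α=1/2: [663/4, 1169/6, 803/12]
→ [166, 195, 67]

query (0,2) [L1,L2,L3,L4] — begin 0,0,0
after L1 α=1/6: [73/6, 116/3, 113/6]
after L2 α=0: [73/6, 116/3, 113/6]
after L3 α=2/3: [1909/18, 944/9, 185/18]
after L4 α=4/5: [2989/90, 4148/45, 2125/18]
rounded: [33, 92, 118]

at x=0,y=1 over L1,L2,L3,L4,L5,L6:
+L1 (α=1/6) → [52/3, 131/6, 137/6]
+L2 (α=1/4) → [123/4, 313/8, 463/8]
+L3 (α=1/5) → [316/5, 697/10, 113/2]
+L4 (α=1/2) → [773/5, 1107/20, 425/4]
+L5 (α=1/3) → [1826/15, 1209/10, 177/2]
+L6 (α=1/2) → [1903/15, 1769/20, 651/4]
→ [127, 88, 163]

query (1,1) [L1,L2,L3,L4,L5,L7] — begin 0,0,0
L1 α=1: [237, 101, 232]
L2 α=0: [237, 101, 232]
L3 α=5/6: [309/2, 443/3, 287/6]
L4 α=1/2: [663/4, 1169/6, 803/12]
L5 α=1/2: [835/8, 2363/12, 887/24]
L7 α=1/2: [2539/16, 3323/24, 1295/48]
= [159, 138, 27]

query (0,0) [L1,L2,L3,L4,L5,L7] — begin 0,0,0
L1 α=1/3: [33, 14/3, 50/3]
L2 α=5/7: [321/7, 2263/21, 1105/21]
L3 α=1/5: [359/7, 9724/105, 5638/105]
L4 α=1: [108, 48, 101]
L5 α=3/8: [639/4, 549/8, 613/8]
L7 α=3/4: [2583/16, 645/32, 6397/32]
rounded: [161, 20, 200]

at x=1,y=0 over L1,L2,L3,L4,L5,L7:
after L1 α=1/2: [57, 40, 25/2]
after L2 α=1/4: [321/4, 68, 523/8]
after L3 α=1/2: [1057/8, 173/2, 843/16]
after L4 α=1/2: [2345/16, 265/4, 1451/32]
after L5 α=2/3: [8393/48, 579/4, 16555/96]
after L7 α=1/6: [51421/288, 3751/24, 93239/576]
= [179, 156, 162]


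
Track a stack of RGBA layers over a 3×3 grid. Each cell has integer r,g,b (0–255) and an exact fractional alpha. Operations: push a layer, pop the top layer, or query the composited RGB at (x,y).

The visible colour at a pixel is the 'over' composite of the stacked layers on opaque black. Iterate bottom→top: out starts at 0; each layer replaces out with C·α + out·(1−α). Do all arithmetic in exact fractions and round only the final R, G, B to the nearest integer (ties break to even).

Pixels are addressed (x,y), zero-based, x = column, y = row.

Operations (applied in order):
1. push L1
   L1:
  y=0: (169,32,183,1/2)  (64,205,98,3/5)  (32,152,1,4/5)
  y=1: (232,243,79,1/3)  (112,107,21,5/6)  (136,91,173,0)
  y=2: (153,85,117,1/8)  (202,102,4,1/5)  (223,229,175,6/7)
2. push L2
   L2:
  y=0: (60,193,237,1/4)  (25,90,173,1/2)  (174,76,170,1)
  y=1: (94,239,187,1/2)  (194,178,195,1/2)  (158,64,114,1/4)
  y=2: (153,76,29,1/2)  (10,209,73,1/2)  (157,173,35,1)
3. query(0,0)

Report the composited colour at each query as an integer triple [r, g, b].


query (0,0) [L1,L2] — begin 0,0,0
L1 α=1/2: [169/2, 16, 183/2]
L2 α=1/4: [627/8, 241/4, 1023/8]
→ [78, 60, 128]


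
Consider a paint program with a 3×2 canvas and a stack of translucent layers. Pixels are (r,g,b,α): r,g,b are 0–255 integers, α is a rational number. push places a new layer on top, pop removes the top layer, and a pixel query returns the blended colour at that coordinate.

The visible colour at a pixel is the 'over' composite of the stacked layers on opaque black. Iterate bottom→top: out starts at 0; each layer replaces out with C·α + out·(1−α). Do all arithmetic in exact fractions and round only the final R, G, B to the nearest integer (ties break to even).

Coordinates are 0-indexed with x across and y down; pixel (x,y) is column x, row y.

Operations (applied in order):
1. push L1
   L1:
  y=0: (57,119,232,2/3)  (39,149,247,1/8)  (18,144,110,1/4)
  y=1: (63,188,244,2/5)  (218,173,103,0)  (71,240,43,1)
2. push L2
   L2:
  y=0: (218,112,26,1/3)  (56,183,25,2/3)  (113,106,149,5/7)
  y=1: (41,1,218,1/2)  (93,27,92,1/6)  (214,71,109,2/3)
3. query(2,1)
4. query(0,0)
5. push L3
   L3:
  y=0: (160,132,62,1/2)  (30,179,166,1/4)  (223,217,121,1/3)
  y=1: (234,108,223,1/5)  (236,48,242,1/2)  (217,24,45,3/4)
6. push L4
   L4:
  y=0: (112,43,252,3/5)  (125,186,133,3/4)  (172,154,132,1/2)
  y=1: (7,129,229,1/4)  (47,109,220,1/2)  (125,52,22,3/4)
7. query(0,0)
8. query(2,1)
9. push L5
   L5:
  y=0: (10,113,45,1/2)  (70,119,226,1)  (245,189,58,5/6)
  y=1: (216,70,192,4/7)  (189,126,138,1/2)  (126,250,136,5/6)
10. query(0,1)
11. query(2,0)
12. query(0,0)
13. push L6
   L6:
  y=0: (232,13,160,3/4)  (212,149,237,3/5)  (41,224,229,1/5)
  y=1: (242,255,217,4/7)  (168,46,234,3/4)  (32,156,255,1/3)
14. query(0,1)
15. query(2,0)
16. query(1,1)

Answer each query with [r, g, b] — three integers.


query (2,1) [L1,L2] — begin 0,0,0
+L1 (α=1) → [71, 240, 43]
+L2 (α=2/3) → [499/3, 382/3, 87]
→ [166, 127, 87]

at x=0,y=0 over L1,L2:
after L1 α=2/3: [38, 238/3, 464/3]
after L2 α=1/3: [98, 812/9, 1006/9]
→ [98, 90, 112]

query (0,0) [L1,L2,L3,L4] — begin 0,0,0
after L1 α=2/3: [38, 238/3, 464/3]
after L2 α=1/3: [98, 812/9, 1006/9]
after L3 α=1/2: [129, 1000/9, 782/9]
after L4 α=3/5: [594/5, 3161/45, 8368/45]
→ [119, 70, 186]

at x=2,y=1 over L1,L2,L3,L4:
after L1 α=1: [71, 240, 43]
after L2 α=2/3: [499/3, 382/3, 87]
after L3 α=3/4: [613/3, 299/6, 111/2]
after L4 α=3/4: [869/6, 1235/24, 243/8]
rounded: [145, 51, 30]

(0,1) stack=L1,L2,L3,L4,L5; from [0,0,0]:
after L1 α=2/5: [126/5, 376/5, 488/5]
after L2 α=1/2: [331/10, 381/10, 789/5]
after L3 α=1/5: [1832/25, 1302/25, 4271/25]
after L4 α=1/4: [5671/100, 7131/100, 9269/50]
after L5 α=4/7: [103413/700, 49393/700, 66207/350]
rounded: [148, 71, 189]

at x=2,y=0 over L1,L2,L3,L4,L5:
+L1 (α=1/4) → [9/2, 36, 55/2]
+L2 (α=5/7) → [82, 86, 800/7]
+L3 (α=1/3) → [129, 389/3, 2447/21]
+L4 (α=1/2) → [301/2, 851/6, 5219/42]
+L5 (α=5/6) → [917/4, 6521/36, 17399/252]
= [229, 181, 69]

(0,0) stack=L1,L2,L3,L4,L5; from [0,0,0]:
+L1 (α=2/3) → [38, 238/3, 464/3]
+L2 (α=1/3) → [98, 812/9, 1006/9]
+L3 (α=1/2) → [129, 1000/9, 782/9]
+L4 (α=3/5) → [594/5, 3161/45, 8368/45]
+L5 (α=1/2) → [322/5, 4123/45, 10393/90]
→ [64, 92, 115]

at x=0,y=1 over L1,L2,L3,L4,L5,L6:
+L1 (α=2/5) → [126/5, 376/5, 488/5]
+L2 (α=1/2) → [331/10, 381/10, 789/5]
+L3 (α=1/5) → [1832/25, 1302/25, 4271/25]
+L4 (α=1/4) → [5671/100, 7131/100, 9269/50]
+L5 (α=4/7) → [103413/700, 49393/700, 66207/350]
+L6 (α=4/7) → [987839/4900, 862179/4900, 502421/2450]
→ [202, 176, 205]

(2,0) stack=L1,L2,L3,L4,L5,L6; from [0,0,0]:
after L1 α=1/4: [9/2, 36, 55/2]
after L2 α=5/7: [82, 86, 800/7]
after L3 α=1/3: [129, 389/3, 2447/21]
after L4 α=1/2: [301/2, 851/6, 5219/42]
after L5 α=5/6: [917/4, 6521/36, 17399/252]
after L6 α=1/5: [958/5, 8537/45, 31826/315]
rounded: [192, 190, 101]

at x=1,y=1 over L1,L2,L3,L4,L5,L6:
L1 α=0: [0, 0, 0]
L2 α=1/6: [31/2, 9/2, 46/3]
L3 α=1/2: [503/4, 105/4, 386/3]
L4 α=1/2: [691/8, 541/8, 523/3]
L5 α=1/2: [2203/16, 1549/16, 937/6]
L6 α=3/4: [10267/64, 3757/64, 5149/24]
rounded: [160, 59, 215]


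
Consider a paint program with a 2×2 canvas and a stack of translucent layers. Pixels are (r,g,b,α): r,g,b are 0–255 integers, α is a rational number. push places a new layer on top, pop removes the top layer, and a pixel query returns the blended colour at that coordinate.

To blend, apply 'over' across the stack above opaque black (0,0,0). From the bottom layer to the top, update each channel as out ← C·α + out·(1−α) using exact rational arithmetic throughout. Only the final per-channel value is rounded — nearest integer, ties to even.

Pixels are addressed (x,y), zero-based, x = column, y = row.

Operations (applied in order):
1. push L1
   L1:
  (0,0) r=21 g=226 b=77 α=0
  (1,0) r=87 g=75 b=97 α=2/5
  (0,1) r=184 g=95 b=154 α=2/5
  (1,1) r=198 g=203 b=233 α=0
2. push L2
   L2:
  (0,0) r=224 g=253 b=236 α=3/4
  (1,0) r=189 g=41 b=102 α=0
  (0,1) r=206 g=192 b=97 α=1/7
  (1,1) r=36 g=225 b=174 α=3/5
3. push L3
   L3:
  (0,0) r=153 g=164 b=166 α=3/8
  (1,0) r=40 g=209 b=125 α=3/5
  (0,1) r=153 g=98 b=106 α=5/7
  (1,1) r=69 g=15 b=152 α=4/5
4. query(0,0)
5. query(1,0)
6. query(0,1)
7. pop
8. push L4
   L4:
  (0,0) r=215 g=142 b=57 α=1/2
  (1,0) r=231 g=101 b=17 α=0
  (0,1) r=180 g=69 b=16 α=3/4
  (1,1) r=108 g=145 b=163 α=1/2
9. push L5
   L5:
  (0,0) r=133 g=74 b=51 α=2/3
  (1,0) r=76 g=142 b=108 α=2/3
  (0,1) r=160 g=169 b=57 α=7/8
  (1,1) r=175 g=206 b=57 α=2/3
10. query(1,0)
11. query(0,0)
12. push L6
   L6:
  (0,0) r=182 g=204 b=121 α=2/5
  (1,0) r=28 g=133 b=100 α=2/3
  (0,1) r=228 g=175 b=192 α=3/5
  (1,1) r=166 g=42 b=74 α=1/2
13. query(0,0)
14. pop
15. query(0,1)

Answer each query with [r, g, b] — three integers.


at x=0,y=0 over L1,L2,L3:
after L1 α=0: [0, 0, 0]
after L2 α=3/4: [168, 759/4, 177]
after L3 α=3/8: [1299/8, 5763/32, 1383/8]
= [162, 180, 173]

(1,0) stack=L1,L2,L3; from [0,0,0]:
+L1 (α=2/5) → [174/5, 30, 194/5]
+L2 (α=0) → [174/5, 30, 194/5]
+L3 (α=3/5) → [948/25, 687/5, 2263/25]
rounded: [38, 137, 91]

(0,1) stack=L1,L2,L3; from [0,0,0]:
+L1 (α=2/5) → [368/5, 38, 308/5]
+L2 (α=1/7) → [3238/35, 60, 2333/35]
+L3 (α=5/7) → [33251/245, 610/7, 23216/245]
= [136, 87, 95]

at x=1,y=0 over L1,L2,L4,L5:
after L1 α=2/5: [174/5, 30, 194/5]
after L2 α=0: [174/5, 30, 194/5]
after L4 α=0: [174/5, 30, 194/5]
after L5 α=2/3: [934/15, 314/3, 1274/15]
rounded: [62, 105, 85]

query (0,0) [L1,L2,L4,L5] — begin 0,0,0
L1 α=0: [0, 0, 0]
L2 α=3/4: [168, 759/4, 177]
L4 α=1/2: [383/2, 1327/8, 117]
L5 α=2/3: [305/2, 837/8, 73]
= [152, 105, 73]

query (0,0) [L1,L2,L4,L5,L6] — begin 0,0,0
L1 α=0: [0, 0, 0]
L2 α=3/4: [168, 759/4, 177]
L4 α=1/2: [383/2, 1327/8, 117]
L5 α=2/3: [305/2, 837/8, 73]
L6 α=2/5: [1643/10, 1155/8, 461/5]
→ [164, 144, 92]

at x=0,y=1 over L1,L2,L4,L5:
after L1 α=2/5: [368/5, 38, 308/5]
after L2 α=1/7: [3238/35, 60, 2333/35]
after L4 α=3/4: [11069/70, 267/4, 4013/140]
after L5 α=7/8: [89469/560, 4999/32, 59873/1120]
→ [160, 156, 53]


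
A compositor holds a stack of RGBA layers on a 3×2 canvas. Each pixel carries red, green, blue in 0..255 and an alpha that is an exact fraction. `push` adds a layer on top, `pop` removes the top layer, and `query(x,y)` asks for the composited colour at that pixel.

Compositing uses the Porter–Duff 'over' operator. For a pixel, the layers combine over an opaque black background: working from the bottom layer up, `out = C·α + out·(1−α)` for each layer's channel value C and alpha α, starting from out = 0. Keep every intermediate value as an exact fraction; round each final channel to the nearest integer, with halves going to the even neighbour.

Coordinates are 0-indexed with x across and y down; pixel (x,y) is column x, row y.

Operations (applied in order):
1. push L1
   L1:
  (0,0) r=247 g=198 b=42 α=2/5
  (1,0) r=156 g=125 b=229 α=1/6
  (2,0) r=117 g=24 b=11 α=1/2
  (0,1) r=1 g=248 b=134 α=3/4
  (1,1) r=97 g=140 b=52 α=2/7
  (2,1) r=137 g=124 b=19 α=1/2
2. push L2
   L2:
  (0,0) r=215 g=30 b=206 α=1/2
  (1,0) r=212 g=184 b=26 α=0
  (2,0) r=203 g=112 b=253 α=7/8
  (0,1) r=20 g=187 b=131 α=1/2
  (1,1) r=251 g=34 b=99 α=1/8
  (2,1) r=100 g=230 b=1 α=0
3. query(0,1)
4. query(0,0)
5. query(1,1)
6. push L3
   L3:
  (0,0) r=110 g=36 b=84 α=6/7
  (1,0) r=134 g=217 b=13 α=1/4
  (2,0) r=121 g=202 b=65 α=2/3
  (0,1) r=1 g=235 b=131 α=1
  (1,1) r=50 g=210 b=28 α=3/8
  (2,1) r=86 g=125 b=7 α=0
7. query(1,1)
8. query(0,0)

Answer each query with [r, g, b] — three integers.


query (0,1) [L1,L2] — begin 0,0,0
+L1 (α=3/4) → [3/4, 186, 201/2]
+L2 (α=1/2) → [83/8, 373/2, 463/4]
→ [10, 186, 116]

at x=0,y=0 over L1,L2:
L1 α=2/5: [494/5, 396/5, 84/5]
L2 α=1/2: [1569/10, 273/5, 557/5]
= [157, 55, 111]

query (1,1) [L1,L2] — begin 0,0,0
+L1 (α=2/7) → [194/7, 40, 104/7]
+L2 (α=1/8) → [445/8, 157/4, 203/8]
= [56, 39, 25]

(1,1) stack=L1,L2,L3; from [0,0,0]:
L1 α=2/7: [194/7, 40, 104/7]
L2 α=1/8: [445/8, 157/4, 203/8]
L3 α=3/8: [3425/64, 3305/32, 1687/64]
rounded: [54, 103, 26]

(0,0) stack=L1,L2,L3; from [0,0,0]:
+L1 (α=2/5) → [494/5, 396/5, 84/5]
+L2 (α=1/2) → [1569/10, 273/5, 557/5]
+L3 (α=6/7) → [1167/10, 1353/35, 3077/35]
→ [117, 39, 88]


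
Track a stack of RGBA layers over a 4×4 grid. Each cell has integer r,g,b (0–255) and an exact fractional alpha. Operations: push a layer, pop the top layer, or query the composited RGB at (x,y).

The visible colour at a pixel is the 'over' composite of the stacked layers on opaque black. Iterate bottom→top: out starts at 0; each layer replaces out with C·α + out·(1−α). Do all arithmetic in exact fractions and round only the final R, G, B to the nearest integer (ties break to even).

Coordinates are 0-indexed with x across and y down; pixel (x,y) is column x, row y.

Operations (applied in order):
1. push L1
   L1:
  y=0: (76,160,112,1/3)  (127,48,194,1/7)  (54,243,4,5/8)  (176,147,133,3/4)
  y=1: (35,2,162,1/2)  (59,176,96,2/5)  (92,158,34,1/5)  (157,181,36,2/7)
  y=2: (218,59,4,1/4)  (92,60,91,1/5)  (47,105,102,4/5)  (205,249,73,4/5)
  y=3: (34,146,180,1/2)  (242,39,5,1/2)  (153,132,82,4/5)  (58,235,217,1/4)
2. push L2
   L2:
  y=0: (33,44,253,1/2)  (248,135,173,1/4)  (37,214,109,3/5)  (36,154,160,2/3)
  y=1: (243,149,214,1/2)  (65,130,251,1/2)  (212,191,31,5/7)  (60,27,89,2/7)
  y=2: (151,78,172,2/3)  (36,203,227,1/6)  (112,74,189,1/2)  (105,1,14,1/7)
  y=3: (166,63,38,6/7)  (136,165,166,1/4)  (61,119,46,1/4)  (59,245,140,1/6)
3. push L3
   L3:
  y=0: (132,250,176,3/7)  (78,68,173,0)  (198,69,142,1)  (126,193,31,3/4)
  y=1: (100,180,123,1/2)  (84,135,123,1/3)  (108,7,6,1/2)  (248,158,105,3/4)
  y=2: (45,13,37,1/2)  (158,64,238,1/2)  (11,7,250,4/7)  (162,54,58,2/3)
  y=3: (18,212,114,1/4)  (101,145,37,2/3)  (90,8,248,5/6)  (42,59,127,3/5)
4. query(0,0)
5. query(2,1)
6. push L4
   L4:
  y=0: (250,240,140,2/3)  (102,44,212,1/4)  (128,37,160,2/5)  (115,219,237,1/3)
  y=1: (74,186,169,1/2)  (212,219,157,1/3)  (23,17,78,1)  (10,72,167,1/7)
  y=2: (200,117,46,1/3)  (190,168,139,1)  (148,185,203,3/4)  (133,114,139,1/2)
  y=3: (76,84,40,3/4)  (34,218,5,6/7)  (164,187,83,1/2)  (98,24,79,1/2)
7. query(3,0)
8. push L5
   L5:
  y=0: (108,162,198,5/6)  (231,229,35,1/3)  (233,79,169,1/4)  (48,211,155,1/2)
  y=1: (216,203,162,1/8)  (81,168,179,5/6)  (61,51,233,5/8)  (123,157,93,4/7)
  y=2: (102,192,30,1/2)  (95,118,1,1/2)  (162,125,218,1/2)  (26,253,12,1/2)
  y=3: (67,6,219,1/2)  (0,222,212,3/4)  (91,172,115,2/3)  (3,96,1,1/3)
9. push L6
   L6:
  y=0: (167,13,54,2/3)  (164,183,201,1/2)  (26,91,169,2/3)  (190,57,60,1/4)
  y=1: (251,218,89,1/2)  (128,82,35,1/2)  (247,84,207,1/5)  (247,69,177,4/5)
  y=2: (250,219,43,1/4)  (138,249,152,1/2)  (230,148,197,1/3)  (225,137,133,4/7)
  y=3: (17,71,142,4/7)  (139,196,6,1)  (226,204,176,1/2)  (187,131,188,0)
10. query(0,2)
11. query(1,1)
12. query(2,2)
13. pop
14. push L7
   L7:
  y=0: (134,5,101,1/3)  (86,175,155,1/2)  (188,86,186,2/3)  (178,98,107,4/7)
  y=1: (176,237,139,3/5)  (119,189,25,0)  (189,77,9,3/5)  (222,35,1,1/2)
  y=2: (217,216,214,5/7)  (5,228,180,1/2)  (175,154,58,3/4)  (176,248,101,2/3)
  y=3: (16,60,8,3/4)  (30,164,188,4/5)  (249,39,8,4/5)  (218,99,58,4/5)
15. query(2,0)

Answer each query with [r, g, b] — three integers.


(0,0) stack=L1,L2,L3; from [0,0,0]:
+L1 (α=1/3) → [76/3, 160/3, 112/3]
+L2 (α=1/2) → [175/6, 146/3, 871/6]
+L3 (α=3/7) → [1538/21, 2834/21, 3326/21]
→ [73, 135, 158]

(2,1) stack=L1,L2,L3; from [0,0,0]:
L1 α=1/5: [92/5, 158/5, 34/5]
L2 α=5/7: [5484/35, 5091/35, 843/35]
L3 α=1/2: [4632/35, 2668/35, 1053/70]
→ [132, 76, 15]

(3,0) stack=L1,L2,L3,L4; from [0,0,0]:
L1 α=3/4: [132, 441/4, 399/4]
L2 α=2/3: [68, 1673/12, 1679/12]
L3 α=3/4: [223/2, 8621/48, 2795/48]
L4 α=1/3: [338/3, 13877/72, 8483/72]
→ [113, 193, 118]

at x=0,y=2 over L1,L2,L3,L4,L5,L6:
after L1 α=1/4: [109/2, 59/4, 1]
after L2 α=2/3: [713/6, 683/12, 115]
after L3 α=1/2: [983/12, 839/24, 76]
after L4 α=1/3: [2183/18, 2243/36, 66]
after L5 α=1/2: [4019/36, 9155/72, 48]
after L6 α=1/4: [7019/48, 14411/96, 187/4]
→ [146, 150, 47]

query (1,1) [L1,L2,L3,L4,L5,L6] — begin 0,0,0
+L1 (α=2/5) → [118/5, 352/5, 192/5]
+L2 (α=1/2) → [443/10, 501/5, 1447/10]
+L3 (α=1/3) → [863/15, 559/5, 2062/15]
+L4 (α=1/3) → [4906/45, 2213/15, 6479/45]
+L5 (α=5/6) → [23131/270, 14813/90, 23377/135]
+L6 (α=1/2) → [57691/540, 22193/180, 14051/135]
rounded: [107, 123, 104]

query (2,2) [L1,L2,L3,L4,L5,L6] — begin 0,0,0
after L1 α=4/5: [188/5, 84, 408/5]
after L2 α=1/2: [374/5, 79, 1353/10]
after L3 α=4/7: [1342/35, 265/7, 14059/70]
after L4 α=3/4: [8441/70, 2075/14, 56689/280]
after L5 α=1/2: [19781/140, 3825/28, 117729/560]
after L6 α=1/3: [35881/210, 5897/42, 172889/840]
rounded: [171, 140, 206]

at x=2,y=0 over L1,L2,L3,L4,L5,L7:
after L1 α=5/8: [135/4, 1215/8, 5/2]
after L2 α=3/5: [357/10, 3783/20, 332/5]
after L3 α=1: [198, 69, 142]
after L4 α=2/5: [170, 281/5, 746/5]
after L5 α=1/4: [743/4, 619/10, 3083/20]
after L7 α=2/3: [749/4, 2339/30, 10523/60]
= [187, 78, 175]


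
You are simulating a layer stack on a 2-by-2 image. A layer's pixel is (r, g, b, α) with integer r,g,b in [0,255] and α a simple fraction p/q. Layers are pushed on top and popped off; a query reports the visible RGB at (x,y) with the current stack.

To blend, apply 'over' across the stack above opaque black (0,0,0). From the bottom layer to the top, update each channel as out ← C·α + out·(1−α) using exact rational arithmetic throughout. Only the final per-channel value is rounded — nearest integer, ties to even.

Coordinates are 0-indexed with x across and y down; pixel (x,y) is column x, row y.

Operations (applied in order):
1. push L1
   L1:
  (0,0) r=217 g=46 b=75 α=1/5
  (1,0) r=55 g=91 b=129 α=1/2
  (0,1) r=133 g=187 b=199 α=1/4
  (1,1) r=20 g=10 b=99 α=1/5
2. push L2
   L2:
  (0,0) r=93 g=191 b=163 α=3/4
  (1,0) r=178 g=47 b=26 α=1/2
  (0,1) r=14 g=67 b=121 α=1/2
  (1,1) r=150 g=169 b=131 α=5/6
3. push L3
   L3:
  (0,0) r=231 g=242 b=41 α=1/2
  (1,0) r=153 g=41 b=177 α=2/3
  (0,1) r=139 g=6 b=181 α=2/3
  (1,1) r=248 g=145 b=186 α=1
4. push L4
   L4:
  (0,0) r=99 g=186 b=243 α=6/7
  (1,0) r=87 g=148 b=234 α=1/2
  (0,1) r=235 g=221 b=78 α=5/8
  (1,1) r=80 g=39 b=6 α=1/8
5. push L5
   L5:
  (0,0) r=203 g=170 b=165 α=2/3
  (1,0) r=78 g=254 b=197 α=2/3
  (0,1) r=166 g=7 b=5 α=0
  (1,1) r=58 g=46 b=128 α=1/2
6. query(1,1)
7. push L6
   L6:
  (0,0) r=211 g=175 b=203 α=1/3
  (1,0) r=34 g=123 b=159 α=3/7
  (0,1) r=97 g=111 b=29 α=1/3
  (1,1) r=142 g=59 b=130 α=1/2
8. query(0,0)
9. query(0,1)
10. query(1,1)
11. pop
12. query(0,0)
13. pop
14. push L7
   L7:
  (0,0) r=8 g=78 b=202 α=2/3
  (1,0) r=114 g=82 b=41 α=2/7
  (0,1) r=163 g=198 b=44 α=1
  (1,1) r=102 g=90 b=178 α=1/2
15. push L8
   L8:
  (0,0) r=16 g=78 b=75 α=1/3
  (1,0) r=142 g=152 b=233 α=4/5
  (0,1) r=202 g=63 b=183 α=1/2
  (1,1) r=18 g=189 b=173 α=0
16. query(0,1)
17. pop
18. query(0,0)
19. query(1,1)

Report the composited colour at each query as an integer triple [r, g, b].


query (1,1) [L1,L2,L3,L4,L5] — begin 0,0,0
after L1 α=1/5: [4, 2, 99/5]
after L2 α=5/6: [377/3, 847/6, 1687/15]
after L3 α=1: [248, 145, 186]
after L4 α=1/8: [227, 527/4, 327/2]
after L5 α=1/2: [285/2, 711/8, 583/4]
= [142, 89, 146]

at x=0,y=0 over L1,L2,L3,L4,L5,L6:
L1 α=1/5: [217/5, 46/5, 15]
L2 α=3/4: [403/5, 2911/20, 126]
L3 α=1/2: [779/5, 7751/40, 167/2]
L4 α=6/7: [3749/35, 52391/280, 3083/14]
L5 α=2/3: [17959/105, 49197/280, 7703/42]
L6 α=1/3: [58073/315, 73697/420, 11966/63]
= [184, 175, 190]

(0,1) stack=L1,L2,L3,L4,L5,L6; from [0,0,0]:
after L1 α=1/4: [133/4, 187/4, 199/4]
after L2 α=1/2: [189/8, 455/8, 683/8]
after L3 α=2/3: [2413/24, 551/24, 1193/8]
after L4 α=5/8: [11813/64, 9391/64, 6699/64]
after L5 α=0: [11813/64, 9391/64, 6699/64]
after L6 α=1/3: [14917/96, 12943/96, 7627/96]
= [155, 135, 79]

(1,1) stack=L1,L2,L3,L4,L5,L6; from [0,0,0]:
L1 α=1/5: [4, 2, 99/5]
L2 α=5/6: [377/3, 847/6, 1687/15]
L3 α=1: [248, 145, 186]
L4 α=1/8: [227, 527/4, 327/2]
L5 α=1/2: [285/2, 711/8, 583/4]
L6 α=1/2: [569/4, 1183/16, 1103/8]
= [142, 74, 138]

query (0,0) [L1,L2,L3,L4,L5] — begin 0,0,0
L1 α=1/5: [217/5, 46/5, 15]
L2 α=3/4: [403/5, 2911/20, 126]
L3 α=1/2: [779/5, 7751/40, 167/2]
L4 α=6/7: [3749/35, 52391/280, 3083/14]
L5 α=2/3: [17959/105, 49197/280, 7703/42]
rounded: [171, 176, 183]

(0,1) stack=L1,L2,L3,L4,L7,L8; from [0,0,0]:
after L1 α=1/4: [133/4, 187/4, 199/4]
after L2 α=1/2: [189/8, 455/8, 683/8]
after L3 α=2/3: [2413/24, 551/24, 1193/8]
after L4 α=5/8: [11813/64, 9391/64, 6699/64]
after L7 α=1: [163, 198, 44]
after L8 α=1/2: [365/2, 261/2, 227/2]
= [182, 130, 114]

at x=0,y=0 over L1,L2,L3,L4,L7:
L1 α=1/5: [217/5, 46/5, 15]
L2 α=3/4: [403/5, 2911/20, 126]
L3 α=1/2: [779/5, 7751/40, 167/2]
L4 α=6/7: [3749/35, 52391/280, 3083/14]
L7 α=2/3: [4309/105, 96071/840, 2913/14]
→ [41, 114, 208]

query (1,1) [L1,L2,L3,L4,L7] — begin 0,0,0
after L1 α=1/5: [4, 2, 99/5]
after L2 α=5/6: [377/3, 847/6, 1687/15]
after L3 α=1: [248, 145, 186]
after L4 α=1/8: [227, 527/4, 327/2]
after L7 α=1/2: [329/2, 887/8, 683/4]
→ [164, 111, 171]


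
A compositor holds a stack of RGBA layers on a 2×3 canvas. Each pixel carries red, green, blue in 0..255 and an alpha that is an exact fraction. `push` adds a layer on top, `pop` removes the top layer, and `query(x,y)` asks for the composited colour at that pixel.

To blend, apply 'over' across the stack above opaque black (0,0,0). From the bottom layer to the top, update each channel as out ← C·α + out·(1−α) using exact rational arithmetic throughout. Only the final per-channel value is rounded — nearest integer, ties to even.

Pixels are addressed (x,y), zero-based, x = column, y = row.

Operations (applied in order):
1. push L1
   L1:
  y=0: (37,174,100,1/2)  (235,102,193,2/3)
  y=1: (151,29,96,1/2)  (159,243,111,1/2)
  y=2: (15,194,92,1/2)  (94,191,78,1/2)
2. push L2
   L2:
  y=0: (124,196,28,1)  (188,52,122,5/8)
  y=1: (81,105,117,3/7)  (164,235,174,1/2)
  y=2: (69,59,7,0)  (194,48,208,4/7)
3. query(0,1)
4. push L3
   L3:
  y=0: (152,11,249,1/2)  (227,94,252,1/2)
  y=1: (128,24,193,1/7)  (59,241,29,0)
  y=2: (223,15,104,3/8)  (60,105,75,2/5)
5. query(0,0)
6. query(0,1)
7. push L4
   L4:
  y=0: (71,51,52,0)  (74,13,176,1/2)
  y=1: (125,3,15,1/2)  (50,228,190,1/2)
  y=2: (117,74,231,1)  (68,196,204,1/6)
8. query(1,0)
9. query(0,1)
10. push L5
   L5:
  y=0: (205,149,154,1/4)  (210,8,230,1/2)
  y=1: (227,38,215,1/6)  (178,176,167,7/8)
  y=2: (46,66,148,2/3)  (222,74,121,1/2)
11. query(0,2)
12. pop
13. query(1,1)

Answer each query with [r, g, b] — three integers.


at x=0,y=1 over L1,L2:
L1 α=1/2: [151/2, 29/2, 48]
L2 α=3/7: [545/7, 373/7, 543/7]
→ [78, 53, 78]

(0,0) stack=L1,L2,L3; from [0,0,0]:
+L1 (α=1/2) → [37/2, 87, 50]
+L2 (α=1) → [124, 196, 28]
+L3 (α=1/2) → [138, 207/2, 277/2]
→ [138, 104, 138]

query (0,1) [L1,L2,L3] — begin 0,0,0
L1 α=1/2: [151/2, 29/2, 48]
L2 α=3/7: [545/7, 373/7, 543/7]
L3 α=1/7: [4166/49, 2406/49, 4609/49]
→ [85, 49, 94]

at x=1,y=0 over L1,L2,L3,L4:
+L1 (α=2/3) → [470/3, 68, 386/3]
+L2 (α=5/8) → [705/4, 58, 249/2]
+L3 (α=1/2) → [1613/8, 76, 753/4]
+L4 (α=1/2) → [2205/16, 89/2, 1457/8]
rounded: [138, 44, 182]

at x=0,y=1 over L1,L2,L3,L4:
+L1 (α=1/2) → [151/2, 29/2, 48]
+L2 (α=3/7) → [545/7, 373/7, 543/7]
+L3 (α=1/7) → [4166/49, 2406/49, 4609/49]
+L4 (α=1/2) → [10291/98, 2553/98, 2672/49]
= [105, 26, 55]

at x=0,y=2 over L1,L2,L3,L4,L5:
+L1 (α=1/2) → [15/2, 97, 46]
+L2 (α=0) → [15/2, 97, 46]
+L3 (α=3/8) → [1413/16, 265/4, 271/4]
+L4 (α=1) → [117, 74, 231]
+L5 (α=2/3) → [209/3, 206/3, 527/3]
→ [70, 69, 176]

at x=1,y=1 over L1,L2,L3,L4:
+L1 (α=1/2) → [159/2, 243/2, 111/2]
+L2 (α=1/2) → [487/4, 713/4, 459/4]
+L3 (α=0) → [487/4, 713/4, 459/4]
+L4 (α=1/2) → [687/8, 1625/8, 1219/8]
rounded: [86, 203, 152]


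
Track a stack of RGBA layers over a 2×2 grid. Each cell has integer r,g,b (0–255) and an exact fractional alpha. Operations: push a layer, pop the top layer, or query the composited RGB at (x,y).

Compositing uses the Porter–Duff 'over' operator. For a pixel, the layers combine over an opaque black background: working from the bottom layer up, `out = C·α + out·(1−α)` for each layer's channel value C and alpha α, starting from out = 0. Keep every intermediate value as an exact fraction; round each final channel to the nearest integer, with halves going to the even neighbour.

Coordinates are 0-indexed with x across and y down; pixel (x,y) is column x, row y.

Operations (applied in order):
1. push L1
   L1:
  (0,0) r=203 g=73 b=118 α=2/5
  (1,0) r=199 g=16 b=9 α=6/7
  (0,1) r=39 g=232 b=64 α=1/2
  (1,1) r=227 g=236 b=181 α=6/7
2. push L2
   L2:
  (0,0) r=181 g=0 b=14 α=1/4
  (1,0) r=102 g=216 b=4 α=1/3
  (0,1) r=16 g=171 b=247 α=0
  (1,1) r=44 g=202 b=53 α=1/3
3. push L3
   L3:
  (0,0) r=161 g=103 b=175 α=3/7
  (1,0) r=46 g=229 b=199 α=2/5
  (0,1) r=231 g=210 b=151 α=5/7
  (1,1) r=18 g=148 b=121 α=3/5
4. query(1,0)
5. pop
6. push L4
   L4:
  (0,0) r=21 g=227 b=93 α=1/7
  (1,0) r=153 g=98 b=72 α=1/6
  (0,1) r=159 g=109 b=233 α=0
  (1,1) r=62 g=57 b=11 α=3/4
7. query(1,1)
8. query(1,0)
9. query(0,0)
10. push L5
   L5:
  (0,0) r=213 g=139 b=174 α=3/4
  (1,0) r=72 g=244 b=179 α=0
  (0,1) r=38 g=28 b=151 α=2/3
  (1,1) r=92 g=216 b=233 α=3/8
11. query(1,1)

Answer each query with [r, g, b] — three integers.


query (1,0) [L1,L2,L3] — begin 0,0,0
L1 α=6/7: [1194/7, 96/7, 54/7]
L2 α=1/3: [1034/7, 568/7, 136/21]
L3 α=2/5: [3746/35, 982/7, 2922/35]
= [107, 140, 83]

query (1,1) [L1,L2,L4] — begin 0,0,0
+L1 (α=6/7) → [1362/7, 1416/7, 1086/7]
+L2 (α=1/3) → [3032/21, 4246/21, 2543/21]
+L4 (α=3/4) → [3469/42, 7837/84, 809/21]
= [83, 93, 39]

at x=1,y=0 over L1,L2,L4:
+L1 (α=6/7) → [1194/7, 96/7, 54/7]
+L2 (α=1/3) → [1034/7, 568/7, 136/21]
+L4 (α=1/6) → [6241/42, 1763/21, 1096/63]
→ [149, 84, 17]

query (0,0) [L1,L2,L4] — begin 0,0,0
L1 α=2/5: [406/5, 146/5, 236/5]
L2 α=1/4: [2123/20, 219/10, 389/10]
L4 α=1/7: [6579/70, 256/5, 1632/35]
= [94, 51, 47]

at x=1,y=1 over L1,L2,L4,L5:
L1 α=6/7: [1362/7, 1416/7, 1086/7]
L2 α=1/3: [3032/21, 4246/21, 2543/21]
L4 α=3/4: [3469/42, 7837/84, 809/21]
L5 α=3/8: [28937/336, 93617/672, 4681/42]
→ [86, 139, 111]


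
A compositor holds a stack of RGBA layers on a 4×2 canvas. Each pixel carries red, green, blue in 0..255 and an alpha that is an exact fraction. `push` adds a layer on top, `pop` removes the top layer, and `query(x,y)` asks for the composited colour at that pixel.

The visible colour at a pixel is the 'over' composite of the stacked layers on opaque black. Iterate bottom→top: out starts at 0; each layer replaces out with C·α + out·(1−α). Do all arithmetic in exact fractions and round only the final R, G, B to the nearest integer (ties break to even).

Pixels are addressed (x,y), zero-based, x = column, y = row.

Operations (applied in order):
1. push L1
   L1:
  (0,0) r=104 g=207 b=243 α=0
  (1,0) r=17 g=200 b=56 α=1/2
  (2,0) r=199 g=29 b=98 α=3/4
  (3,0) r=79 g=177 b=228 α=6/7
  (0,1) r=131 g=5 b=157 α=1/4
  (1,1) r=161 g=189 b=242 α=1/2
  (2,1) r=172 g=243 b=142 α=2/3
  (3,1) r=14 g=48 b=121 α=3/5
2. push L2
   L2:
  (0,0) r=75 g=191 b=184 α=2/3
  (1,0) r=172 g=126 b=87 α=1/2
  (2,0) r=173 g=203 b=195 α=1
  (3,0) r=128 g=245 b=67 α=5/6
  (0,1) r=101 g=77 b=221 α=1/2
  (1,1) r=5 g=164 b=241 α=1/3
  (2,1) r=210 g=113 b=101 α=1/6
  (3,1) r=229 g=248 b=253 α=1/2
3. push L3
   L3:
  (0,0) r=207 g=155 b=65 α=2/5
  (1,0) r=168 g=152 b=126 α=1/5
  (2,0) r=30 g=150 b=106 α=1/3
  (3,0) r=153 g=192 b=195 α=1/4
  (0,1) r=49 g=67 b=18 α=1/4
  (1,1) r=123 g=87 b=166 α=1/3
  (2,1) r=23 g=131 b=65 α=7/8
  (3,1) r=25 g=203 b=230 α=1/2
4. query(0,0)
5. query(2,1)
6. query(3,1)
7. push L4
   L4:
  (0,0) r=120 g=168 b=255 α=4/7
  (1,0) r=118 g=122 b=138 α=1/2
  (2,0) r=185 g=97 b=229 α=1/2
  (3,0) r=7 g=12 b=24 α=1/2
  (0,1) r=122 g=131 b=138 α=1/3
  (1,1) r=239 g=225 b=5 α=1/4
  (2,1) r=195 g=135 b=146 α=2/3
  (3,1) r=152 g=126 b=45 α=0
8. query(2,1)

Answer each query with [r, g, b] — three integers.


query (0,0) [L1,L2,L3] — begin 0,0,0
after L1 α=0: [0, 0, 0]
after L2 α=2/3: [50, 382/3, 368/3]
after L3 α=2/5: [564/5, 692/5, 498/5]
rounded: [113, 138, 100]

query (2,1) [L1,L2,L3] — begin 0,0,0
L1 α=2/3: [344/3, 162, 284/3]
L2 α=1/6: [1175/9, 923/6, 1723/18]
L3 α=7/8: [328/9, 6425/48, 9913/144]
→ [36, 134, 69]

(3,1) stack=L1,L2,L3; from [0,0,0]:
+L1 (α=3/5) → [42/5, 144/5, 363/5]
+L2 (α=1/2) → [1187/10, 692/5, 814/5]
+L3 (α=1/2) → [1437/20, 1707/10, 982/5]
= [72, 171, 196]

query (2,1) [L1,L2,L3,L4] — begin 0,0,0
after L1 α=2/3: [344/3, 162, 284/3]
after L2 α=1/6: [1175/9, 923/6, 1723/18]
after L3 α=7/8: [328/9, 6425/48, 9913/144]
after L4 α=2/3: [3838/27, 19385/144, 51961/432]
= [142, 135, 120]


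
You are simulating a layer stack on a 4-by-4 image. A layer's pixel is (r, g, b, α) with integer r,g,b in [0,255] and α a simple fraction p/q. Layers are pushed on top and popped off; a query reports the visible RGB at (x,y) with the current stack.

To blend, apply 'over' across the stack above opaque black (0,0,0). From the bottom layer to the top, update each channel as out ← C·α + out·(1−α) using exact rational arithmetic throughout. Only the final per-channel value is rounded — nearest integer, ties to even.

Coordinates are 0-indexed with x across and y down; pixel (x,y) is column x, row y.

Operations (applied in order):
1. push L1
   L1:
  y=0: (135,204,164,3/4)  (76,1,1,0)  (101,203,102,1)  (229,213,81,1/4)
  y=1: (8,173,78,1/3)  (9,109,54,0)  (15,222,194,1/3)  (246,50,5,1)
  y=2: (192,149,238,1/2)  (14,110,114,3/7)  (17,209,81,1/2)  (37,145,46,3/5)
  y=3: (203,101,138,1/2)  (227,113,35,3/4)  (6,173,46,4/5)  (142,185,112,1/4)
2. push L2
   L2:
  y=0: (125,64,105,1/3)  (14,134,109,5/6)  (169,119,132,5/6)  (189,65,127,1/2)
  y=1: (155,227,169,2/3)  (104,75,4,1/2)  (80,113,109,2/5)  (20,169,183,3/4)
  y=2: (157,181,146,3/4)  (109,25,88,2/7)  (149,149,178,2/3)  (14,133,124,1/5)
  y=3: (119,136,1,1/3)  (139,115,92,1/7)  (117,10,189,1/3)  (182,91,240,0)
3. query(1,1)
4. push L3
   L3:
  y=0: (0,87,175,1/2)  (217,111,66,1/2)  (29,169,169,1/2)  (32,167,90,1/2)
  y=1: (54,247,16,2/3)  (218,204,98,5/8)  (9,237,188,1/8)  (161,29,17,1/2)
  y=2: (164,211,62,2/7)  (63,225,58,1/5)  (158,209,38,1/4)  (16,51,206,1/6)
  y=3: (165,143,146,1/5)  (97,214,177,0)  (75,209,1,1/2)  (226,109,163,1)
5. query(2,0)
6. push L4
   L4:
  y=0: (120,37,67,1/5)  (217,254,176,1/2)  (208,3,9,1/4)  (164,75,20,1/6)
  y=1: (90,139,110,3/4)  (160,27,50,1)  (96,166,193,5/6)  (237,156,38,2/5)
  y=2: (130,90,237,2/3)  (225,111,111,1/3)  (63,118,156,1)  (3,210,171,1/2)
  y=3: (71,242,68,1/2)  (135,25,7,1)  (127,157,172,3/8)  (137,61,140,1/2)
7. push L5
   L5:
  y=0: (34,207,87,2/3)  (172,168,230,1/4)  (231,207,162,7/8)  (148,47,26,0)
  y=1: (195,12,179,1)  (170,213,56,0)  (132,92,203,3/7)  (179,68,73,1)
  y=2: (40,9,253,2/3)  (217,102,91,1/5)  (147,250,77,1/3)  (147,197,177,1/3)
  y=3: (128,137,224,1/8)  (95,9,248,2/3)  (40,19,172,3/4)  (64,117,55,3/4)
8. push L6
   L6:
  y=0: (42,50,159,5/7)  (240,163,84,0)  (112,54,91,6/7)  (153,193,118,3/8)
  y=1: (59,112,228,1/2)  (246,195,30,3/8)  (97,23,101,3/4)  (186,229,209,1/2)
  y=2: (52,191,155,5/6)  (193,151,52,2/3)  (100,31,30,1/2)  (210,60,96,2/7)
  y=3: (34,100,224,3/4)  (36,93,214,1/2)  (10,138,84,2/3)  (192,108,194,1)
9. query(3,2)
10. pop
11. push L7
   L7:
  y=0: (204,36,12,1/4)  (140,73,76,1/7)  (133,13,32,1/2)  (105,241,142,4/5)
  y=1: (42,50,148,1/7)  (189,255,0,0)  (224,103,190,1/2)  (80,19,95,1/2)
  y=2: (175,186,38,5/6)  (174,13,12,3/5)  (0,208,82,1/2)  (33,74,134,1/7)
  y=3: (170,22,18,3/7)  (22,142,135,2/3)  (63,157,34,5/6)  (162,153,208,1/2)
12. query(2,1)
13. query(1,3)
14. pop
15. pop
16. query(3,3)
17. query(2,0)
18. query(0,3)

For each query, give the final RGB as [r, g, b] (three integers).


query (1,1) [L1,L2] — begin 0,0,0
+L1 (α=0) → [0, 0, 0]
+L2 (α=1/2) → [52, 75/2, 2]
→ [52, 38, 2]

(2,0) stack=L1,L2,L3; from [0,0,0]:
L1 α=1: [101, 203, 102]
L2 α=5/6: [473/3, 133, 127]
L3 α=1/2: [280/3, 151, 148]
→ [93, 151, 148]

query (3,2) [L1,L2,L3,L4,L5,L6] — begin 0,0,0
after L1 α=3/5: [111/5, 87, 138/5]
after L2 α=1/5: [514/25, 481/5, 1172/25]
after L3 α=1/6: [99/5, 266/3, 367/5]
after L4 α=1/2: [57/5, 448/3, 611/5]
after L5 α=1/3: [283/5, 1487/9, 2107/15]
after L6 α=2/7: [703/7, 8515/63, 2683/21]
rounded: [100, 135, 128]

at x=2,y=1 over L1,L2,L3,L4,L5,L7:
+L1 (α=1/3) → [5, 74, 194/3]
+L2 (α=2/5) → [35, 448/5, 412/5]
+L3 (α=1/8) → [127/4, 4321/40, 478/5]
+L4 (α=5/6) → [2047/24, 12507/80, 5303/30]
+L5 (α=3/7) → [4423/42, 18027/140, 19741/105]
+L7 (α=1/2) → [13831/84, 32447/280, 39691/210]
= [165, 116, 189]

at x=1,y=3 over L1,L2,L3,L4,L5,L7:
after L1 α=3/4: [681/4, 339/4, 105/4]
after L2 α=1/7: [2321/14, 1247/14, 499/14]
after L3 α=0: [2321/14, 1247/14, 499/14]
after L4 α=1: [135, 25, 7]
after L5 α=2/3: [325/3, 43/3, 503/3]
after L7 α=2/3: [457/9, 895/9, 1313/9]
rounded: [51, 99, 146]

(3,3) stack=L1,L2,L3,L4; from [0,0,0]:
+L1 (α=1/4) → [71/2, 185/4, 28]
+L2 (α=0) → [71/2, 185/4, 28]
+L3 (α=1) → [226, 109, 163]
+L4 (α=1/2) → [363/2, 85, 303/2]
rounded: [182, 85, 152]

(2,0) stack=L1,L2,L3,L4; from [0,0,0]:
L1 α=1: [101, 203, 102]
L2 α=5/6: [473/3, 133, 127]
L3 α=1/2: [280/3, 151, 148]
L4 α=1/4: [122, 114, 453/4]
rounded: [122, 114, 113]

query (0,3) [L1,L2,L3,L4] — begin 0,0,0
L1 α=1/2: [203/2, 101/2, 69]
L2 α=1/3: [322/3, 79, 139/3]
L3 α=1/5: [1783/15, 459/5, 994/15]
L4 α=1/2: [1424/15, 1669/10, 1007/15]
= [95, 167, 67]


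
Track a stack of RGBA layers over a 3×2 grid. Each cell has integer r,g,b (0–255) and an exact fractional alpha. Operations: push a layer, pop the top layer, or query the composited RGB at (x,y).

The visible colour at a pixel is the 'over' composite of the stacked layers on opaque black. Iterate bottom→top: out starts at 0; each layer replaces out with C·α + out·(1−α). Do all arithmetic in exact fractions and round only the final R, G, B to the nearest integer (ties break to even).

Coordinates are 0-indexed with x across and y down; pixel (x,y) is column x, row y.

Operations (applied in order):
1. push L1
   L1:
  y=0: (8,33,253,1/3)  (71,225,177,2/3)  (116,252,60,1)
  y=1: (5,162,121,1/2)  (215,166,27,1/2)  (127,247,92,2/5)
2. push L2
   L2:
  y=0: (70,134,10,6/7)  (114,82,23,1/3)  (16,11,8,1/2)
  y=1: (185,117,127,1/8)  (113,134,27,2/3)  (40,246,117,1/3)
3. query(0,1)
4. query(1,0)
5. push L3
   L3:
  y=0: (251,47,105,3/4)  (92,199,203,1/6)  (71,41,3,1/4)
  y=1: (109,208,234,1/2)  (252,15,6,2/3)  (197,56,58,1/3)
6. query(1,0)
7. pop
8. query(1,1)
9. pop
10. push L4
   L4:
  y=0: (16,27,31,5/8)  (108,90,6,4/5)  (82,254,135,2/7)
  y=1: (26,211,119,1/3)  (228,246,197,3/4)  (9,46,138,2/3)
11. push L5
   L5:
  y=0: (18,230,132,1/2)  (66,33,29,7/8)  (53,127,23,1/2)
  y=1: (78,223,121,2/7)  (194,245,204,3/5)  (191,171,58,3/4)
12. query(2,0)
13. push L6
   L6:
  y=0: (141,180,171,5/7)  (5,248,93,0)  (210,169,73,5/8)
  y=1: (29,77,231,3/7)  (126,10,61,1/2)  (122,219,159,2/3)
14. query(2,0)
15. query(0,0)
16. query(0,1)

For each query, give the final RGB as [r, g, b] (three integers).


(0,1) stack=L1,L2; from [0,0,0]:
+L1 (α=1/2) → [5/2, 81, 121/2]
+L2 (α=1/8) → [405/16, 171/2, 1101/16]
rounded: [25, 86, 69]

(1,0) stack=L1,L2; from [0,0,0]:
L1 α=2/3: [142/3, 150, 118]
L2 α=1/3: [626/9, 382/3, 259/3]
rounded: [70, 127, 86]

at x=1,y=0 over L1,L2,L3:
+L1 (α=2/3) → [142/3, 150, 118]
+L2 (α=1/3) → [626/9, 382/3, 259/3]
+L3 (α=1/6) → [1979/27, 2507/18, 952/9]
→ [73, 139, 106]

(1,1) stack=L1,L2; from [0,0,0]:
L1 α=1/2: [215/2, 83, 27/2]
L2 α=2/3: [667/6, 117, 45/2]
= [111, 117, 22]

at x=2,y=0 over L1,L4,L5:
L1 α=1: [116, 252, 60]
L4 α=2/7: [744/7, 1768/7, 570/7]
L5 α=1/2: [1115/14, 2657/14, 731/14]
rounded: [80, 190, 52]

(2,0) stack=L1,L4,L5,L6; from [0,0,0]:
+L1 (α=1) → [116, 252, 60]
+L4 (α=2/7) → [744/7, 1768/7, 570/7]
+L5 (α=1/2) → [1115/14, 2657/14, 731/14]
+L6 (α=5/8) → [18045/112, 19801/112, 7303/112]
rounded: [161, 177, 65]

at x=0,y=0 over L1,L4,L5,L6:
+L1 (α=1/3) → [8/3, 11, 253/3]
+L4 (α=5/8) → [11, 21, 51]
+L5 (α=1/2) → [29/2, 251/2, 183/2]
+L6 (α=5/7) → [734/7, 1151/7, 1038/7]
rounded: [105, 164, 148]

at x=0,y=1 over L1,L4,L5,L6:
+L1 (α=1/2) → [5/2, 81, 121/2]
+L4 (α=1/3) → [31/3, 373/3, 80]
+L5 (α=2/7) → [89/3, 3203/21, 642/7]
+L6 (α=3/7) → [617/21, 17663/147, 7419/49]
= [29, 120, 151]
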